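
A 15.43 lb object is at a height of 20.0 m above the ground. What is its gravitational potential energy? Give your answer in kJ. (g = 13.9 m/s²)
PE = mgh = 6.999 kg × 13.9 m/s² × 20 m = 1946 J = 1.946 kJ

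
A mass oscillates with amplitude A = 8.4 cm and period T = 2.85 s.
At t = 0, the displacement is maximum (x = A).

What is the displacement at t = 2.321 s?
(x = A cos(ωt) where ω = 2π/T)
ω = 2π/T = 2π/2.85 = 2.205 rad/s
x = A cos(ωt) = 8.4×cos(2.205×2.321) = 3.306 cm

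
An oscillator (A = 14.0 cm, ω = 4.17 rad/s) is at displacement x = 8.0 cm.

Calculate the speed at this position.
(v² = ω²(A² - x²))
v = ω√(A² − x²) = 4.17×√(0.14² − 0.08²) = 0.4791 m/s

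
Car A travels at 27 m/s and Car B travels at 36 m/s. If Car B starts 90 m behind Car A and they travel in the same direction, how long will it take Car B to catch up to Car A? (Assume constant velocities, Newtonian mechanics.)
Relative speed: v_rel = 36 - 27 = 9 m/s
Time to catch: t = d₀/v_rel = 90/9 = 10.0 s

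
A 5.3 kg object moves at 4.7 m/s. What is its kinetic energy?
KE = ½mv² = ½×5.3×4.7² = 58.5385 J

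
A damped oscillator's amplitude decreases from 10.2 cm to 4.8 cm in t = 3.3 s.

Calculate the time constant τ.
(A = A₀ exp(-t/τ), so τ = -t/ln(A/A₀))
A/A₀ = 4.8/10.2 = 0.4706; ln(A/A₀) = -0.7538
τ = −t/ln(A/A₀) = −3.3/-0.7538 = 4.378 s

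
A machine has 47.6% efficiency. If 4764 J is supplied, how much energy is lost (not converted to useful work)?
W_out = η × W_in = 0.476×4764 = 2267.7 J
W_lost = W_in − W_out = 4764 − 2267.7 = 2496.3 J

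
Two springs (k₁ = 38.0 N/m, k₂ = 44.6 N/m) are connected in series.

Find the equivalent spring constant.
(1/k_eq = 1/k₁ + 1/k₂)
1/k_eq = 1/38.0 + 1/44.6 = 0.048737; k_eq = 20.52 N/m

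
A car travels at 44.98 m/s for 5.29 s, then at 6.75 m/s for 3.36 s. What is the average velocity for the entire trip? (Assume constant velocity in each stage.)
d₁ = v₁t₁ = 44.98 × 5.29 = 237.944 m
d₂ = v₂t₂ = 6.75 × 3.36 = 22.68 m
d_total = 260.62 m, t_total = 8.65 s
v_avg = d_total/t_total = 260.62/8.65 = 30.13 m/s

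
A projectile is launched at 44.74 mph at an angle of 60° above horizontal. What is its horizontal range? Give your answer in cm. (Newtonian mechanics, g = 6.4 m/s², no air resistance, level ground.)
R = v₀² sin(2θ) / g (with unit conversion) = 5413.0 cm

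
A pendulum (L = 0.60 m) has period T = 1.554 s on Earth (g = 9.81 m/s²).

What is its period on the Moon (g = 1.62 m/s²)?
T = 2π√(L/g), so T_moon/T_earth = √(g_earth/g_moon)
T_moon = 2π√(0.6/1.62) = 3.824 s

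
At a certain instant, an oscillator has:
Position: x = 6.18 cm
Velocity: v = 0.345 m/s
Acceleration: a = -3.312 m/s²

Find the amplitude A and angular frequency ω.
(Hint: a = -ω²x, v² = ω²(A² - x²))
a = −ω²x → ω = √(|a|/x) = √(3.312/0.0618) = 7.321 rad/s
v² = ω²(A² − x²) → A = √(x² + v²/ω²) = √(0.0618² + 0.345²/7.321²) = 0.07772 m = 7.772 cm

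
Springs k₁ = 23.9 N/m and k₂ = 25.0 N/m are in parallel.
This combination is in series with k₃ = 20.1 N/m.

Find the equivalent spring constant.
k₁₂ = k₁ + k₂ = 48.9 N/m (parallel)
1/k_eq = 1/k₁₂ + 1/k₃ → k_eq = 14.24 N/m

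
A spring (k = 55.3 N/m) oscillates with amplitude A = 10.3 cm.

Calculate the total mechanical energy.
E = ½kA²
E = ½kA² = ½×55.3×(0.103)² = 0.2933 J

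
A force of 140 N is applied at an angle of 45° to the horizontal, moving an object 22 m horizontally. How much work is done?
W = Fd cosθ = 140×22×cos(45°) = 2177.9 J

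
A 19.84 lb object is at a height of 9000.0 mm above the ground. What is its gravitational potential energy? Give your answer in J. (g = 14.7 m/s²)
PE = mgh = 8.999 kg × 14.7 m/s² × 9 m = 1191 J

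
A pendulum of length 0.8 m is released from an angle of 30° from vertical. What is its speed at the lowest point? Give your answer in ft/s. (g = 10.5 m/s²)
h = L(1 − cosθ) = 0.8×(1 − cos30°) = 0.1072 m
v = √(2gh) = √(2×10.5×0.1072) = 1.5 m/s = 4.922 ft/s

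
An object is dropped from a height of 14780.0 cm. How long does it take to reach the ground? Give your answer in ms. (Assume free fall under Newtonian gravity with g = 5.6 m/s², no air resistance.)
t = √(2h/g) (with unit conversion) = 7265.0 ms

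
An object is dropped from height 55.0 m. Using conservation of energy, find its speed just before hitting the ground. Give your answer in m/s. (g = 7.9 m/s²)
mgh = ½mv² → v = √(2gh) = √(2×7.9×55) = 29.48 m/s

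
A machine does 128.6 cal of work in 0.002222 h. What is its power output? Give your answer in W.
P = W/t = 538.1 J / 7.999 s = 67.26 W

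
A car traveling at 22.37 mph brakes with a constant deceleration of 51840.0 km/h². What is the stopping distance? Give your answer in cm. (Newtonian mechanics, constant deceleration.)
d = v₀² / (2a) (with unit conversion) = 1250.0 cm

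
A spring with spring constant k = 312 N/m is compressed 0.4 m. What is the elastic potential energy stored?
PE = ½kx² = ½×312×0.4² = 24.96 J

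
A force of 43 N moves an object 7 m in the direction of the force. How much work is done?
W = Fd = 43×7 = 301.0 J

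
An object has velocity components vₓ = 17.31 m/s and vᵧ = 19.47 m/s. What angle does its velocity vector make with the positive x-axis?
θ = arctan(vᵧ/vₓ) = arctan(19.47/17.31) = 48.36°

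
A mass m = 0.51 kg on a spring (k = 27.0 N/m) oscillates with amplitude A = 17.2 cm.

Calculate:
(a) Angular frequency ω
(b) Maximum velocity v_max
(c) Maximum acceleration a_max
ω = √(k/m) = √(27.0/0.51) = 7.276 rad/s
v_max = ωA = 7.276×0.172 = 1.251 m/s
a_max = ω²A = 7.276²×0.172 = 9.106 m/s²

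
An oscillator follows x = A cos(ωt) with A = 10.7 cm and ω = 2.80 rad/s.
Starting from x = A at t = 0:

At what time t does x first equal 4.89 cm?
cos(ωt) = x/A = 4.89/10.7 = 0.457
ωt = arccos(0.457) = 1.096 rad
t = 1.096/2.8 = 0.3915 s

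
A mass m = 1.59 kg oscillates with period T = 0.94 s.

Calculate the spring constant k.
T = 2π√(m/k) → k = m(2π/T)² = 1.59×(2π/0.94)² = 71.04 N/m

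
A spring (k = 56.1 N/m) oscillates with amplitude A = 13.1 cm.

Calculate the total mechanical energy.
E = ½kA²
E = ½kA² = ½×56.1×(0.131)² = 0.4814 J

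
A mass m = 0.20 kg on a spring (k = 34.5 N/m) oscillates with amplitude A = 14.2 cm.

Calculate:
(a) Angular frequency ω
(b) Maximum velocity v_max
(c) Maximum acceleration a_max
ω = √(k/m) = √(34.5/0.2) = 13.13 rad/s
v_max = ωA = 13.13×0.142 = 1.865 m/s
a_max = ω²A = 13.13²×0.142 = 24.5 m/s²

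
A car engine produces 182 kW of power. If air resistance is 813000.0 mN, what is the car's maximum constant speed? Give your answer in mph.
P = Fv → v = P/F = 182000 W / 813 N = 223.9 m/s = 500.8 mph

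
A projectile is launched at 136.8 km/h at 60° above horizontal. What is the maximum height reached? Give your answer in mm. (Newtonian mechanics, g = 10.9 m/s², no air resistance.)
H = v₀²sin²(θ)/(2g) (with unit conversion) = 49680.0 mm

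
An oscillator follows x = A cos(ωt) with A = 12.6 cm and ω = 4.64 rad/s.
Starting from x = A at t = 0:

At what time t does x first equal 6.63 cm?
cos(ωt) = x/A = 6.63/12.6 = 0.5262
ωt = arccos(0.5262) = 1.017 rad
t = 1.017/4.64 = 0.2191 s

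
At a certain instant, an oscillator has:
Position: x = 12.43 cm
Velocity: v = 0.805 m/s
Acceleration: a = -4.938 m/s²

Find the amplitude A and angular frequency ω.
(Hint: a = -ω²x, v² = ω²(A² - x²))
a = −ω²x → ω = √(|a|/x) = √(4.938/0.1243) = 6.303 rad/s
v² = ω²(A² − x²) → A = √(x² + v²/ω²) = √(0.1243² + 0.805²/6.303²) = 0.1782 m = 17.82 cm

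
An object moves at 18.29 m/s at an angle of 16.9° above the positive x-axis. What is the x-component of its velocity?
vₓ = v cos(θ) = 18.29 × cos(16.9°) = 17.5 m/s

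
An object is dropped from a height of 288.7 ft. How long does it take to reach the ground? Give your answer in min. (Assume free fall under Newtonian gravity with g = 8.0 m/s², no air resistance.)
t = √(2h/g) (with unit conversion) = 0.07817 min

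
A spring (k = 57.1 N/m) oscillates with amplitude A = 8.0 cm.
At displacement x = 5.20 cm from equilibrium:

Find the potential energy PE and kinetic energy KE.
E_total = ½kA² = ½×57.1×(0.08)² = 0.1827 J
PE = ½kx² = ½×57.1×(0.052)² = 0.0772 J
KE = E_total − PE = 0.1055 J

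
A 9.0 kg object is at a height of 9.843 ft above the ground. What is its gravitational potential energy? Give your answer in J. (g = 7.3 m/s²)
PE = mgh = 9 kg × 7.3 m/s² × 3 m = 197.1 J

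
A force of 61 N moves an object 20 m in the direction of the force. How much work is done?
W = Fd = 61×20 = 1220.0 J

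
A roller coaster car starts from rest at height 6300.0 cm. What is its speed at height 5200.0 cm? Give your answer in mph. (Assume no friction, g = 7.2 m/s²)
mgh₁ = ½mv₂² + mgh₂ → v₂ = √(2g(h₁−h₂)) = √(2×7.2×(63−52)) = 12.59 m/s = 28.15 mph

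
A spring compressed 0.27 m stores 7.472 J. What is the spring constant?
PE = ½kx² → k = 2PE/x² = 2×7.472/0.27² = 205.0 N/m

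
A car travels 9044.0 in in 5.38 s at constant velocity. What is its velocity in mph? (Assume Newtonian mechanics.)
v = d/t (with unit conversion) = 95.51 mph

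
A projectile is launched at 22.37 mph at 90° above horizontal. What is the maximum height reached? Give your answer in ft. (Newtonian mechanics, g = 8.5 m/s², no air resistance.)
H = v₀²sin²(θ)/(2g) (with unit conversion) = 19.3 ft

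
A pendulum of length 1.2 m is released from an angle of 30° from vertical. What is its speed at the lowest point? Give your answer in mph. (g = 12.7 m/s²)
h = L(1 − cosθ) = 1.2×(1 − cos30°) = 0.1608 m
v = √(2gh) = √(2×12.7×0.1608) = 2.021 m/s = 4.52 mph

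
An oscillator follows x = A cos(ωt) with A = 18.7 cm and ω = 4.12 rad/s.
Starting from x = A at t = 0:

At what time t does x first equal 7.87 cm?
cos(ωt) = x/A = 7.87/18.7 = 0.4209
ωt = arccos(0.4209) = 1.136 rad
t = 1.136/4.12 = 0.2758 s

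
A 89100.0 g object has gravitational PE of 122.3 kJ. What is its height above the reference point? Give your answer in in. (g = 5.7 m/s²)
PE = mgh → h = PE/(mg) = 1.223e+05 J / (89.1 kg × 5.7 m/s²) = 240.8 m = 9481.0 in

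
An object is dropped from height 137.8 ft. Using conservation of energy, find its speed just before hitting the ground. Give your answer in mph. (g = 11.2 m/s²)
mgh = ½mv² → v = √(2gh) = √(2×11.2×42) = 30.67 m/s = 68.61 mph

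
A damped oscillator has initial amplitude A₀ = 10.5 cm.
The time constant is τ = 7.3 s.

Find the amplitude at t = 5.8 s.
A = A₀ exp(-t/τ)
A = A₀ exp(−t/τ) = 10.5×exp(−5.8/7.3) = 4.744 cm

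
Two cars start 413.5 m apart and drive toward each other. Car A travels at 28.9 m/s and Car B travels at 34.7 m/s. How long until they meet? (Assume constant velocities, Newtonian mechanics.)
Combined speed: v_combined = 28.9 + 34.7 = 63.6 m/s
Time to meet: t = d/63.6 = 413.5/63.6 = 6.5 s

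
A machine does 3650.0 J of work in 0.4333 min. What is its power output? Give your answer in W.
P = W/t = 3650 J / 26 s = 140.4 W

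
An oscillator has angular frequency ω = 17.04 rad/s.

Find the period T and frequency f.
T = 2π/ω = 2π/17.04 = 0.3687 s; f = ω/2π = 2.712 Hz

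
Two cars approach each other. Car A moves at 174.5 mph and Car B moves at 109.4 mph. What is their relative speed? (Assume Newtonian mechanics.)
v_rel = v_A + v_B = 174.5 + 109.4 = 283.9 mph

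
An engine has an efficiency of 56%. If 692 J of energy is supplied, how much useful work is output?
W_out = η × W_in = 0.56 × 692 = 387.52 J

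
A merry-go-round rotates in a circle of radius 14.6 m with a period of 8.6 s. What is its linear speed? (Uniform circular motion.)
v = 2πr/T = 2π×14.6/8.6 = 10.67 m/s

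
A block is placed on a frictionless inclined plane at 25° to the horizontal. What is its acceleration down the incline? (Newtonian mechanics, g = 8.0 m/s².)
a = g sin(θ) = 8.0 × sin(25°) = 8.0 × 0.4226 = 3.38 m/s²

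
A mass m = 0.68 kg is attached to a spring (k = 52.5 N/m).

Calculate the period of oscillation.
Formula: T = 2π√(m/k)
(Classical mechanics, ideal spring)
T = 2π√(m/k) = 2π√(0.68/52.5) = 0.7151 s; f = 1/T = 1.398 Hz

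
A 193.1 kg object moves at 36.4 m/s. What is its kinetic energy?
KE = ½mv² = ½×193.1×36.4² = 127924.9 J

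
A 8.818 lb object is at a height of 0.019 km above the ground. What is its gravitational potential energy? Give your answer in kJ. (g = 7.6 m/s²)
PE = mgh = 4 kg × 7.6 m/s² × 19 m = 577.6 J = 0.5776 kJ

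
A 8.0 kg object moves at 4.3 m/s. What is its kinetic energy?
KE = ½mv² = ½×8.0×4.3² = 73.96 J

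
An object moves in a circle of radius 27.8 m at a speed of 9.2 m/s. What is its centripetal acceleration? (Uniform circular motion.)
a_c = v²/r = 9.2²/27.8 = 84.64/27.8 = 3.04 m/s²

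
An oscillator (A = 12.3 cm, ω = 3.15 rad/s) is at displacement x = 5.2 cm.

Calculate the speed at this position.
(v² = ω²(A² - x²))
v = ω√(A² − x²) = 3.15×√(0.123² − 0.052²) = 0.3511 m/s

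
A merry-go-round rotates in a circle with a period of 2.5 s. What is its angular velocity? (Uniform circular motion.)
ω = 2π/T = 2π/2.5 = 2.5133 rad/s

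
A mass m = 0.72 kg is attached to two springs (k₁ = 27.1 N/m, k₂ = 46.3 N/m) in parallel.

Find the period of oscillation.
k_eq = k₁+k₂ = 73.4 N/m
T = 2π√(m/k_eq) = 2π√(0.72/73.4) = 0.6223 s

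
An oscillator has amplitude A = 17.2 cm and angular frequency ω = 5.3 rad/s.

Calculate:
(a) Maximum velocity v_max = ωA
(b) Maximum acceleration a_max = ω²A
v_max = ωA = 5.3×0.172 = 0.9116 m/s
a_max = ω²A = 5.3²×0.172 = 4.831 m/s²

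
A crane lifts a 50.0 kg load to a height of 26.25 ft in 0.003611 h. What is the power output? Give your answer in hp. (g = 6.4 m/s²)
W = mgh = 50×6.4×8.001 = 2560 J
P = W/t = 2560/13 = 197 W = 0.2641 hp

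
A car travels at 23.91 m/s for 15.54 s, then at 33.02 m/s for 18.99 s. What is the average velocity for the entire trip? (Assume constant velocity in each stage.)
d₁ = v₁t₁ = 23.91 × 15.54 = 371.561 m
d₂ = v₂t₂ = 33.02 × 18.99 = 627.05 m
d_total = 998.61 m, t_total = 34.53 s
v_avg = d_total/t_total = 998.61/34.53 = 28.92 m/s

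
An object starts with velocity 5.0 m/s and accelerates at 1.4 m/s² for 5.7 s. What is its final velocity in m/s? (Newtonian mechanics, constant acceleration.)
v = v₀ + at = 12.98 m/s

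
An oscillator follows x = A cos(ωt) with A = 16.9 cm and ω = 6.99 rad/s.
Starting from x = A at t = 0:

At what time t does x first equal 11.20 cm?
cos(ωt) = x/A = 11.2/16.9 = 0.6627
ωt = arccos(0.6627) = 0.8463 rad
t = 0.8463/6.99 = 0.1211 s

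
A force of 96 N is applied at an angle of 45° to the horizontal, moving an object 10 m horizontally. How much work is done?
W = Fd cosθ = 96×10×cos(45°) = 678.82 J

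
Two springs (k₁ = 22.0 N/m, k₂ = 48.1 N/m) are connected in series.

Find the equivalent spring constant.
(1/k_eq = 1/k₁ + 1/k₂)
1/k_eq = 1/22.0 + 1/48.1 = 0.066245; k_eq = 15.1 N/m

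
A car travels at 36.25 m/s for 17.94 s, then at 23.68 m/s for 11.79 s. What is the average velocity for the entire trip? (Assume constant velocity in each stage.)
d₁ = v₁t₁ = 36.25 × 17.94 = 650.325 m
d₂ = v₂t₂ = 23.68 × 11.79 = 279.187 m
d_total = 929.51 m, t_total = 29.73 s
v_avg = d_total/t_total = 929.51/29.73 = 31.27 m/s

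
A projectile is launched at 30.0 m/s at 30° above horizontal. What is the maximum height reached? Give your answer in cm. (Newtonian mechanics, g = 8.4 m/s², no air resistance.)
H = v₀²sin²(θ)/(2g) (with unit conversion) = 1339.0 cm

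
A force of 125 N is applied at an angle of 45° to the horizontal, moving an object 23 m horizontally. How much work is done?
W = Fd cosθ = 125×23×cos(45°) = 2032.9 J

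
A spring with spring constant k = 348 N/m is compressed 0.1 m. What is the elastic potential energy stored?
PE = ½kx² = ½×348×0.1² = 1.74 J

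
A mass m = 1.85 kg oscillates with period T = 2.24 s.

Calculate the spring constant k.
T = 2π√(m/k) → k = m(2π/T)² = 1.85×(2π/2.24)² = 14.56 N/m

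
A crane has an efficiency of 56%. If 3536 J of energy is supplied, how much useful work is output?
W_out = η × W_in = 0.56 × 3536 = 1980.2 J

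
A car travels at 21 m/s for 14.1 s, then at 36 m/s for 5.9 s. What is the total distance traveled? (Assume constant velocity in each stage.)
d₁ = v₁t₁ = 21 × 14.1 = 296.1 m
d₂ = v₂t₂ = 36 × 5.9 = 212.4 m
d_total = 296.1 + 212.4 = 508.5 m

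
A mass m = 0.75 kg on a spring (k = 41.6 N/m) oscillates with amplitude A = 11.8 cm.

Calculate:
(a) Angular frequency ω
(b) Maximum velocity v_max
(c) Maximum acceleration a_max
ω = √(k/m) = √(41.6/0.75) = 7.448 rad/s
v_max = ωA = 7.448×0.118 = 0.8788 m/s
a_max = ω²A = 7.448²×0.118 = 6.545 m/s²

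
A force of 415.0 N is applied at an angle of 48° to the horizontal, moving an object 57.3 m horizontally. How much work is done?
W = Fd cosθ = 415.0×57.3×cos(48°) = 15912.0 J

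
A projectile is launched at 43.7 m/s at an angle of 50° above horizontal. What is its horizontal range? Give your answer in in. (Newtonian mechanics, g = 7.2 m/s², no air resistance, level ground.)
R = v₀² sin(2θ) / g (with unit conversion) = 10280.0 in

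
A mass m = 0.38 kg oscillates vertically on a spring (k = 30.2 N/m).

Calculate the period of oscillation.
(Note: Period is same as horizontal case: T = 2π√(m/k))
T = 2π√(m/k) = 2π√(0.38/30.2) = 0.7048 s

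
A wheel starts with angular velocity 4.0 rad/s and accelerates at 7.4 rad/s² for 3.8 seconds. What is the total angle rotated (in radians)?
θ = ω₀t + ½αt² = 4.0×3.8 + ½×7.4×3.8² = 68.63 rad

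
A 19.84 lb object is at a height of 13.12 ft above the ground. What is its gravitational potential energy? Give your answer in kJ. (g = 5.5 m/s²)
PE = mgh = 8.999 kg × 5.5 m/s² × 3.999 m = 197.9 J = 0.1979 kJ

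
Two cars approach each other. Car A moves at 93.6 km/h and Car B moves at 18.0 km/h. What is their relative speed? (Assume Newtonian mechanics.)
v_rel = v_A + v_B = 93.6 + 18.0 = 111.6 km/h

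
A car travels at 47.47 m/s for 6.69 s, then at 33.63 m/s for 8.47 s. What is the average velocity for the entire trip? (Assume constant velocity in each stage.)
d₁ = v₁t₁ = 47.47 × 6.69 = 317.574 m
d₂ = v₂t₂ = 33.63 × 8.47 = 284.846 m
d_total = 602.42 m, t_total = 15.16 s
v_avg = d_total/t_total = 602.42/15.16 = 39.74 m/s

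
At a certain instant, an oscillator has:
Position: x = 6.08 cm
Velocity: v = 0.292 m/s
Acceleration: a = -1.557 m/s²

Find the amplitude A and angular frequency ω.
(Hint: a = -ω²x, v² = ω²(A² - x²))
a = −ω²x → ω = √(|a|/x) = √(1.557/0.0608) = 5.06 rad/s
v² = ω²(A² − x²) → A = √(x² + v²/ω²) = √(0.0608² + 0.292²/5.06²) = 0.08382 m = 8.382 cm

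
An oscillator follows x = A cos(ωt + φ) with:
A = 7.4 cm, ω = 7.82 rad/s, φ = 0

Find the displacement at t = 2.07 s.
x = A cos(ωt + φ) = 7.4×cos(7.82×2.07 + 0) = -6.566 cm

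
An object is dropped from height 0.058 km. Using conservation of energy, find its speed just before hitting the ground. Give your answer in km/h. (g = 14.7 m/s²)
mgh = ½mv² → v = √(2gh) = √(2×14.7×58) = 41.29 m/s = 148.7 km/h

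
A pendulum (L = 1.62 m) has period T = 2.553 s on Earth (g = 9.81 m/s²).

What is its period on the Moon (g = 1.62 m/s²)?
T = 2π√(L/g), so T_moon/T_earth = √(g_earth/g_moon)
T_moon = 2π√(1.62/1.62) = 6.283 s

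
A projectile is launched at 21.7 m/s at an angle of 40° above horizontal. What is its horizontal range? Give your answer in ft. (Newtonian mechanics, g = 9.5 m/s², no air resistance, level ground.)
R = v₀² sin(2θ) / g (with unit conversion) = 160.2 ft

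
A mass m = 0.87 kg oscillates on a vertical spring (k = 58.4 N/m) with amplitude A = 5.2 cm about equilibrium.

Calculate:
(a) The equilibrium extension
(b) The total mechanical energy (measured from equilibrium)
x_eq = mg/k = 0.87×9.81/58.4 = 0.1461 m = 14.61 cm
E = ½kA² = ½×58.4×(0.052)² = 0.07896 J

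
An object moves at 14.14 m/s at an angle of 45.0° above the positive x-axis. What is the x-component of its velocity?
vₓ = v cos(θ) = 14.14 × cos(45.0°) = 10.0 m/s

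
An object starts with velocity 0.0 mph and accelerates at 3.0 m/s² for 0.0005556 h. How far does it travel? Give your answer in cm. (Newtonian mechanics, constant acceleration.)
d = v₀t + ½at² (with unit conversion) = 600.1 cm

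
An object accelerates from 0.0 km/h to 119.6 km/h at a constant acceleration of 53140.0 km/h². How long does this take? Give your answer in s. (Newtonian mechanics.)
t = (v - v₀)/a (with unit conversion) = 8.102 s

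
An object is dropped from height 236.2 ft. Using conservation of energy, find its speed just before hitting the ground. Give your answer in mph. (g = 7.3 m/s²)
mgh = ½mv² → v = √(2gh) = √(2×7.3×71.99) = 32.42 m/s = 72.52 mph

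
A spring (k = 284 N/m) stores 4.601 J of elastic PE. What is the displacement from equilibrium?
PE = ½kx² → x = √(2PE/k) = √(2×4.601/284) = 0.18 m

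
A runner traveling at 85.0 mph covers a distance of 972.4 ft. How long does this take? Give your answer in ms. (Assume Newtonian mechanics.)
t = d/v (with unit conversion) = 7800.0 ms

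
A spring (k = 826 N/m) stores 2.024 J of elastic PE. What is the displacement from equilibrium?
PE = ½kx² → x = √(2PE/k) = √(2×2.024/826) = 0.07001 m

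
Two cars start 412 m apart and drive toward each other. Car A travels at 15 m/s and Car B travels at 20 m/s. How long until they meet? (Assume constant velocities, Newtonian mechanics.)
Combined speed: v_combined = 15 + 20 = 35 m/s
Time to meet: t = d/35 = 412/35 = 11.77 s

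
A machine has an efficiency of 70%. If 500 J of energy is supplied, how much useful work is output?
W_out = η × W_in = 0.7 × 500 = 350.0 J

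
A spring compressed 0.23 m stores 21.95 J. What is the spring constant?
PE = ½kx² → k = 2PE/x² = 2×21.95/0.23² = 829.9 N/m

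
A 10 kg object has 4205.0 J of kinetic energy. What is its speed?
KE = ½mv² → v = √(2KE/m) = √(2×4205.0/10) = 29.0 m/s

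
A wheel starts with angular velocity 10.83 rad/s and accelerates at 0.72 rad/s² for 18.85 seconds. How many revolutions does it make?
θ = ω₀t + ½αt² = 10.83×18.85 + ½×0.72×18.85² = 332.06 rad
Revolutions = θ/(2π) = 332.06/(2π) = 52.85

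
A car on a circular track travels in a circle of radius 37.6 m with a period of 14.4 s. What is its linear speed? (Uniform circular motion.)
v = 2πr/T = 2π×37.6/14.4 = 16.41 m/s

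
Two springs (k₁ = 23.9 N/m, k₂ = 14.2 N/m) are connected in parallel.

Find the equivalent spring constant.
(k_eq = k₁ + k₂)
k_eq = k₁ + k₂ = 23.9 + 14.2 = 38.1 N/m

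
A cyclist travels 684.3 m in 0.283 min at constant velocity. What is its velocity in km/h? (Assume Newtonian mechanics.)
v = d/t (with unit conversion) = 145.1 km/h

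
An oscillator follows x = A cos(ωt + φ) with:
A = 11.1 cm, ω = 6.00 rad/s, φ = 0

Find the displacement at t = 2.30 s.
x = A cos(ωt + φ) = 11.1×cos(6.0×2.3 + 0) = 3.672 cm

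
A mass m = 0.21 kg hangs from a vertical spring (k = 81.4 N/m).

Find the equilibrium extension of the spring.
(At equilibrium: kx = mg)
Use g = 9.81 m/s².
x_eq = mg/k = 0.21×9.81/81.4 = 0.02531 m = 2.531 cm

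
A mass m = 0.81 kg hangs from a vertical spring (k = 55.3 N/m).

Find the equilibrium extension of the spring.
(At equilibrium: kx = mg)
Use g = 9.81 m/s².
x_eq = mg/k = 0.81×9.81/55.3 = 0.1437 m = 14.37 cm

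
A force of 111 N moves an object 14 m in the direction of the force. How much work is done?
W = Fd = 111×14 = 1554.0 J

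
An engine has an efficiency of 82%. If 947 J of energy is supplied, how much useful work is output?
W_out = η × W_in = 0.82 × 947 = 776.54 J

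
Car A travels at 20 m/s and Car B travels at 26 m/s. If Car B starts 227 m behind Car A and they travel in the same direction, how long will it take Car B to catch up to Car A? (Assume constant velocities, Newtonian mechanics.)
Relative speed: v_rel = 26 - 20 = 6 m/s
Time to catch: t = d₀/v_rel = 227/6 = 37.83 s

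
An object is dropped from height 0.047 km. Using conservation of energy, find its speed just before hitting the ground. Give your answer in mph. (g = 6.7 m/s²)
mgh = ½mv² → v = √(2gh) = √(2×6.7×47) = 25.1 m/s = 56.14 mph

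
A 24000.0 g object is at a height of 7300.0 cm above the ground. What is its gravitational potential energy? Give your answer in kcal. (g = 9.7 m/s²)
PE = mgh = 24 kg × 9.7 m/s² × 73 m = 1.699e+04 J = 4.062 kcal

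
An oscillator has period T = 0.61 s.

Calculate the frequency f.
f = 1/T = 1/0.61 = 1.639 Hz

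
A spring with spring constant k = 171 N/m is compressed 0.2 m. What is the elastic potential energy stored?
PE = ½kx² = ½×171×0.2² = 3.42 J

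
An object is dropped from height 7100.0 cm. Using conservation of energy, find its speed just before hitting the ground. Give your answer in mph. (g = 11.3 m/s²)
mgh = ½mv² → v = √(2gh) = √(2×11.3×71) = 40.06 m/s = 89.61 mph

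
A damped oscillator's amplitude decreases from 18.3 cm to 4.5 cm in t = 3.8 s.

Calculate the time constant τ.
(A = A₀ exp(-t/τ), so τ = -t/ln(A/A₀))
A/A₀ = 4.5/18.3 = 0.2459; ln(A/A₀) = -1.403
τ = −t/ln(A/A₀) = −3.8/-1.403 = 2.709 s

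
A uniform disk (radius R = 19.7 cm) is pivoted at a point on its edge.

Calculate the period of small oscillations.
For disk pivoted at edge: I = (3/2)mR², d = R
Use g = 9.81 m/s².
I/m = (3/2)R² = 0.05821 m²; d = R = 0.197 m
T = 2π√((3/2)R²/(gR)) = 2π√(3R/(2g)) = 1.09 s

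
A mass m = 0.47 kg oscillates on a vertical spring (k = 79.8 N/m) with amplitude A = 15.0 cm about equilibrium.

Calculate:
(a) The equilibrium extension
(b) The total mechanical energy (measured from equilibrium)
x_eq = mg/k = 0.47×9.81/79.8 = 0.05778 m = 5.778 cm
E = ½kA² = ½×79.8×(0.15)² = 0.8977 J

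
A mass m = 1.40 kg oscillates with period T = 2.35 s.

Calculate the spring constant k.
T = 2π√(m/k) → k = m(2π/T)² = 1.4×(2π/2.35)² = 10.01 N/m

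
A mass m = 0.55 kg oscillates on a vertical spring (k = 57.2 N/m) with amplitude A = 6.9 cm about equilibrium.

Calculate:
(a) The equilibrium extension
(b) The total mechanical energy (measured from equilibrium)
x_eq = mg/k = 0.55×9.81/57.2 = 0.09433 m = 9.433 cm
E = ½kA² = ½×57.2×(0.069)² = 0.1362 J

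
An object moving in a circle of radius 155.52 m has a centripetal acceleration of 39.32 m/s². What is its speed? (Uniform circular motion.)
v = √(a_c × r) = √(39.32 × 155.52) = 78.2 m/s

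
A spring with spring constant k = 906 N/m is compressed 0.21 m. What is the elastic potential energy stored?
PE = ½kx² = ½×906×0.21² = 19.98 J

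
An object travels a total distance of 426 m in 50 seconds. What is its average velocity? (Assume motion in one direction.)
v_avg = Δd / Δt = 426 / 50 = 8.52 m/s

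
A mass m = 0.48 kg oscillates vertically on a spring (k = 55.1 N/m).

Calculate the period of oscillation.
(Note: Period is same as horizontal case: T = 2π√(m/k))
T = 2π√(m/k) = 2π√(0.48/55.1) = 0.5864 s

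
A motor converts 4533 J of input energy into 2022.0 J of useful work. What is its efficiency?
η = W_out/W_in = 2022.0/4533 = 0.4461 = 44.61%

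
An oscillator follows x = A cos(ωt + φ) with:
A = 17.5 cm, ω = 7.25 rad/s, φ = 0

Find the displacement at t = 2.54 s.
x = A cos(ωt + φ) = 17.5×cos(7.25×2.54 + 0) = 15.87 cm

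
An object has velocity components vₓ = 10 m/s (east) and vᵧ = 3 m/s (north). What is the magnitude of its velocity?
|v| = √(vₓ² + vᵧ²) = √(10² + 3²) = √(109) = 10.44 m/s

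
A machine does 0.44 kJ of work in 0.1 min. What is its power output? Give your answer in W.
P = W/t = 440 J / 6 s = 73.33 W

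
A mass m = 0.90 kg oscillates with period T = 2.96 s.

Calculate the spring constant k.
T = 2π√(m/k) → k = m(2π/T)² = 0.9×(2π/2.96)² = 4.055 N/m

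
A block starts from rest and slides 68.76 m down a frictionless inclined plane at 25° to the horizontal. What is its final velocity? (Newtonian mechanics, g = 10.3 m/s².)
a = g sin(θ) = 10.3 × sin(25°) = 4.35 m/s²
v = √(2ad) = √(2 × 4.35 × 68.76) = 24.47 m/s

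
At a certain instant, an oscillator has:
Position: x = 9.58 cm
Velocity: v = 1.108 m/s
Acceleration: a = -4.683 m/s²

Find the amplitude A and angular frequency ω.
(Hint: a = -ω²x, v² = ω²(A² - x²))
a = −ω²x → ω = √(|a|/x) = √(4.683/0.0958) = 6.992 rad/s
v² = ω²(A² − x²) → A = √(x² + v²/ω²) = √(0.0958² + 1.108²/6.992²) = 0.1852 m = 18.52 cm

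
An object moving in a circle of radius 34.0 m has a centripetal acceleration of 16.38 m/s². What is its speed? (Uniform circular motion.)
v = √(a_c × r) = √(16.38 × 34.0) = 23.6 m/s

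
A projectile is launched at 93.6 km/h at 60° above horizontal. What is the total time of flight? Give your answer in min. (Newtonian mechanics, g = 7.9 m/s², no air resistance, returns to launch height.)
T = 2v₀sin(θ)/g (with unit conversion) = 0.09501 min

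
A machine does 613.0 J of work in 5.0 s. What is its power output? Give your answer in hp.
P = W/t = 613 J / 5 s = 122.6 W = 0.1644 hp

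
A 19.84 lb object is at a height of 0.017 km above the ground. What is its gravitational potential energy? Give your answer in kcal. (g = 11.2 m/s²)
PE = mgh = 8.999 kg × 11.2 m/s² × 17 m = 1713 J = 0.4095 kcal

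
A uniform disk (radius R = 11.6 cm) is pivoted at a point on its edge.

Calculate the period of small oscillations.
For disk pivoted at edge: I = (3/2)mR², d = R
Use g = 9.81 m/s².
I/m = (3/2)R² = 0.02018 m²; d = R = 0.116 m
T = 2π√((3/2)R²/(gR)) = 2π√(3R/(2g)) = 0.8368 s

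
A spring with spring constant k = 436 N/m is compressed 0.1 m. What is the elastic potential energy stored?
PE = ½kx² = ½×436×0.1² = 2.18 J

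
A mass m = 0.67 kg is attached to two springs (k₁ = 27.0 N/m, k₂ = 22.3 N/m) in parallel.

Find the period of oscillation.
k_eq = k₁+k₂ = 49.3 N/m
T = 2π√(m/k_eq) = 2π√(0.67/49.3) = 0.7325 s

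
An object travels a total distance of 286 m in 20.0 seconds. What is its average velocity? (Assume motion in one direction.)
v_avg = Δd / Δt = 286 / 20.0 = 14.3 m/s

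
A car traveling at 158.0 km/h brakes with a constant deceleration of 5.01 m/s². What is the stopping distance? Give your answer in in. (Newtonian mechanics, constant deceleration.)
d = v₀² / (2a) (with unit conversion) = 7568.0 in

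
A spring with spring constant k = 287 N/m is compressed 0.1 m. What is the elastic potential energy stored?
PE = ½kx² = ½×287×0.1² = 1.435 J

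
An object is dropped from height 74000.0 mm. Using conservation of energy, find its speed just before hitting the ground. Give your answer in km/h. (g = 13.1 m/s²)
mgh = ½mv² → v = √(2gh) = √(2×13.1×74) = 44.03 m/s = 158.5 km/h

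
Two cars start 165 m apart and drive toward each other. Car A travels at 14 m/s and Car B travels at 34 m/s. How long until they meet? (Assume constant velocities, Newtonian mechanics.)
Combined speed: v_combined = 14 + 34 = 48 m/s
Time to meet: t = d/48 = 165/48 = 3.44 s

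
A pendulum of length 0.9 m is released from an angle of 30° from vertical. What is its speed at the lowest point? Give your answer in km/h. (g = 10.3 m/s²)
h = L(1 − cosθ) = 0.9×(1 − cos30°) = 0.1206 m
v = √(2gh) = √(2×10.3×0.1206) = 1.576 m/s = 5.674 km/h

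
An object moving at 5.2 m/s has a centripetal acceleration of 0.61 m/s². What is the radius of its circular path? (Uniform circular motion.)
r = v²/a_c = 5.2²/0.61 = 44.33 m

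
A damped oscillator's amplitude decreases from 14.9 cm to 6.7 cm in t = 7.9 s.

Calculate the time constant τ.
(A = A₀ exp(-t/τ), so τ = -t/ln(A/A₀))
A/A₀ = 6.7/14.9 = 0.4497; ln(A/A₀) = -0.7993
τ = −t/ln(A/A₀) = −7.9/-0.7993 = 9.884 s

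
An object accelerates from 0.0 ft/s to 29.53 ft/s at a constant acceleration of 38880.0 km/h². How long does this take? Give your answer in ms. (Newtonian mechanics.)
t = (v - v₀)/a (with unit conversion) = 3000.0 ms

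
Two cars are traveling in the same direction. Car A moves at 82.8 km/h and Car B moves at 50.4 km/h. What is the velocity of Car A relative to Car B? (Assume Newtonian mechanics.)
v_rel = v_A - v_B = 82.8 - 50.4 = 32.4 km/h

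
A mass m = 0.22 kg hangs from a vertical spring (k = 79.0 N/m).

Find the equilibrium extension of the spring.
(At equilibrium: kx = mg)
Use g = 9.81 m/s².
x_eq = mg/k = 0.22×9.81/79.0 = 0.02732 m = 2.732 cm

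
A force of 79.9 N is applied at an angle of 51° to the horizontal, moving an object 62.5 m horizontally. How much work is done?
W = Fd cosθ = 79.9×62.5×cos(51°) = 3142.7 J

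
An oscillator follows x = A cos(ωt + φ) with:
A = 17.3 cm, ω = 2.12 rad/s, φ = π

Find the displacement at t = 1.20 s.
x = A cos(ωt + φ) = 17.3×cos(2.12×1.2 + π) = 14.3 cm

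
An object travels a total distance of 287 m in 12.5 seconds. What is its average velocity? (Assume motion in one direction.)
v_avg = Δd / Δt = 287 / 12.5 = 22.96 m/s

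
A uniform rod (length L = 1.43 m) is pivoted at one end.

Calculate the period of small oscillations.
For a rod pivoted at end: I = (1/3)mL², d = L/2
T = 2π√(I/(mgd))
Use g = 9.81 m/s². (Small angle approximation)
I/m = (1/3)L² = 0.6816 m²; d = L/2 = 0.715 m
T = 2π√(I/(mgd)) = 2π√(0.6816/(9.81×0.715)) = 1.959 s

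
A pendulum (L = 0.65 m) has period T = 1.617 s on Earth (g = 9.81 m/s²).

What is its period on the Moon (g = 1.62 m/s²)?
T = 2π√(L/g), so T_moon/T_earth = √(g_earth/g_moon)
T_moon = 2π√(0.65/1.62) = 3.98 s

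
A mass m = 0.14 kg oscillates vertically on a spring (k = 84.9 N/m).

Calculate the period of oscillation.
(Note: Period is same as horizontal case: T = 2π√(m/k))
T = 2π√(m/k) = 2π√(0.14/84.9) = 0.2551 s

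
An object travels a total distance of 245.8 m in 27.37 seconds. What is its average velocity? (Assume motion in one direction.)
v_avg = Δd / Δt = 245.8 / 27.37 = 8.98 m/s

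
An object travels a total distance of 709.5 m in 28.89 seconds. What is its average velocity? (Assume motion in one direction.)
v_avg = Δd / Δt = 709.5 / 28.89 = 24.56 m/s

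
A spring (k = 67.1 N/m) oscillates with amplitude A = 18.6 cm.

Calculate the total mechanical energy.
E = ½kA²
E = ½kA² = ½×67.1×(0.186)² = 1.161 J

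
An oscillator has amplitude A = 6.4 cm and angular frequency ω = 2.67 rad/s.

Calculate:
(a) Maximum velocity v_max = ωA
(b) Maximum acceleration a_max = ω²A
v_max = ωA = 2.67×0.064 = 0.1709 m/s
a_max = ω²A = 2.67²×0.064 = 0.4562 m/s²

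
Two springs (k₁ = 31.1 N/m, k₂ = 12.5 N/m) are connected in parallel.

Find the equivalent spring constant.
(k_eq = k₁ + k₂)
k_eq = k₁ + k₂ = 31.1 + 12.5 = 43.6 N/m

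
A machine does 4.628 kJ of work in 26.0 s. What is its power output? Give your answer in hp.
P = W/t = 4628 J / 26 s = 178 W = 0.2387 hp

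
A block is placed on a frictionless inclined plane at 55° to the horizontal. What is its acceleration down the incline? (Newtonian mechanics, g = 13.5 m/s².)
a = g sin(θ) = 13.5 × sin(55°) = 13.5 × 0.8192 = 11.06 m/s²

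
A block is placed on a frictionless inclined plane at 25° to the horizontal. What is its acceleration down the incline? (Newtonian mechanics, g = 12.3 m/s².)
a = g sin(θ) = 12.3 × sin(25°) = 12.3 × 0.4226 = 5.2 m/s²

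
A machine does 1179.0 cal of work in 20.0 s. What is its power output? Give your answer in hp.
P = W/t = 4933 J / 20 s = 246.6 W = 0.3308 hp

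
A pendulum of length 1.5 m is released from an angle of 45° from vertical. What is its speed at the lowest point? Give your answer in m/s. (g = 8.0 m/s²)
h = L(1 − cosθ) = 1.5×(1 − cos45°) = 0.4393 m
v = √(2gh) = √(2×8.0×0.4393) = 2.651 m/s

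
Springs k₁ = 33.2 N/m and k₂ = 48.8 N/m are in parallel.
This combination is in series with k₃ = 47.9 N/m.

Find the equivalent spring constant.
k₁₂ = k₁ + k₂ = 82 N/m (parallel)
1/k_eq = 1/k₁₂ + 1/k₃ → k_eq = 30.24 N/m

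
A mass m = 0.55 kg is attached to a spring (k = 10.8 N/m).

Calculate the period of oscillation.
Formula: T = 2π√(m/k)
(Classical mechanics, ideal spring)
T = 2π√(m/k) = 2π√(0.55/10.8) = 1.418 s; f = 1/T = 0.7053 Hz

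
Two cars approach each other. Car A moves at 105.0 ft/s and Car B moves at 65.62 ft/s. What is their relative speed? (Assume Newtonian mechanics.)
v_rel = v_A + v_B = 105.0 + 65.62 = 170.6 ft/s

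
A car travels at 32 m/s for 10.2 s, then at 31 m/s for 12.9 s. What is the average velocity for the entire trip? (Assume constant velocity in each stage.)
d₁ = v₁t₁ = 32 × 10.2 = 326.4 m
d₂ = v₂t₂ = 31 × 12.9 = 399.9 m
d_total = 726.3 m, t_total = 23.1 s
v_avg = d_total/t_total = 726.3/23.1 = 31.44 m/s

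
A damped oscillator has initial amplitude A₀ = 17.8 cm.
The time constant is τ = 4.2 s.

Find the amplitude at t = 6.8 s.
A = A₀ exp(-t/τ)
A = A₀ exp(−t/τ) = 17.8×exp(−6.8/4.2) = 3.526 cm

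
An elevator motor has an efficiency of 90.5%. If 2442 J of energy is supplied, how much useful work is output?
W_out = η × W_in = 0.905 × 2442 = 2210.0 J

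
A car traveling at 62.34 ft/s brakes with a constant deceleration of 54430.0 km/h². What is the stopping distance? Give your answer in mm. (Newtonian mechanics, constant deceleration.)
d = v₀² / (2a) (with unit conversion) = 42980.0 mm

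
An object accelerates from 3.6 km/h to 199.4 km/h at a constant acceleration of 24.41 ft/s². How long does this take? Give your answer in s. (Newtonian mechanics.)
t = (v - v₀)/a (with unit conversion) = 7.31 s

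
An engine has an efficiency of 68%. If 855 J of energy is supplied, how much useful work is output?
W_out = η × W_in = 0.68 × 855 = 581.4 J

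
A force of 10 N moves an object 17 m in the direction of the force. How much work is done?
W = Fd = 10×17 = 170.0 J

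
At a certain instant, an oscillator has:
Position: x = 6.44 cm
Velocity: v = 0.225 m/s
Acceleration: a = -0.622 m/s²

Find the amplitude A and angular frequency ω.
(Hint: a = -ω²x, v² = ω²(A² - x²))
a = −ω²x → ω = √(|a|/x) = √(0.622/0.0644) = 3.108 rad/s
v² = ω²(A² − x²) → A = √(x² + v²/ω²) = √(0.0644² + 0.225²/3.108²) = 0.0969 m = 9.69 cm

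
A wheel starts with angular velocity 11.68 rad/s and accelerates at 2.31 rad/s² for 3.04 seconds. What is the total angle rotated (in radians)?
θ = ω₀t + ½αt² = 11.68×3.04 + ½×2.31×3.04² = 46.18 rad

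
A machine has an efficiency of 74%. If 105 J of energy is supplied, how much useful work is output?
W_out = η × W_in = 0.74 × 105 = 77.7 J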